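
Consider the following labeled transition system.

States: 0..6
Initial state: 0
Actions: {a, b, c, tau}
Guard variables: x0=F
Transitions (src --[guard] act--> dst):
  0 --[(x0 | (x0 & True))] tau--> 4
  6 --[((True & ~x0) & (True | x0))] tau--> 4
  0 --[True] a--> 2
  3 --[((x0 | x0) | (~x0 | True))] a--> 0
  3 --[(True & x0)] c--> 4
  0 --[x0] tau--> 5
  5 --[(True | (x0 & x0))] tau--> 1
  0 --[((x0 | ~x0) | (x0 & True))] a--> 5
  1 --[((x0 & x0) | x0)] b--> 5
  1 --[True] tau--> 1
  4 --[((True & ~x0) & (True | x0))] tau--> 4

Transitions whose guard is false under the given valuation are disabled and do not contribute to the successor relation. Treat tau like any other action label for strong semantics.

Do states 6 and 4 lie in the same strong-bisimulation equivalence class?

Refine partition for ~:
  round 0: {{0,1,2,3,4,5,6}}
  round 1: {{0,3},{1,4,5,6},{2}}
  round 2: {{0},{1,4,5,6},{2},{3}}
Fixed point at round 3; 4 class(es).
class of 6: {1,4,5,6}; class of 4: {1,4,5,6}

Answer: BISIMILAR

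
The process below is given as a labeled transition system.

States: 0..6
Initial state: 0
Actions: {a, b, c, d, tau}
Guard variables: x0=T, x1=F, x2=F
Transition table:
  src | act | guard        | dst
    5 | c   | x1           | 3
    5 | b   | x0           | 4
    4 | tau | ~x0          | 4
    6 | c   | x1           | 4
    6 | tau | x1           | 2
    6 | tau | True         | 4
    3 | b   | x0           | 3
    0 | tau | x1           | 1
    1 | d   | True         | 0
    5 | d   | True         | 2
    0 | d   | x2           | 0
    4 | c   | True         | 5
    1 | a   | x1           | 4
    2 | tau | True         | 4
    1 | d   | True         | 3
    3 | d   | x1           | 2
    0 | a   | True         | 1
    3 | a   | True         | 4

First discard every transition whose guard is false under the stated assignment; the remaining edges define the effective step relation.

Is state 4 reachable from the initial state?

Answer: REACHABLE

Analysis:
After dropping false guards: 10 live edges.
Layer 0: {0}
Layer 1: {1}  total {0,1}
Layer 2: {3}  total {0,1,3}
Layer 3: {4}  total {0,1,3,4}
Layer 4: {5}  total {0,1,3,4,5}
Layer 5: {2}  total {0,1,2,3,4,5}
R = {0,1,2,3,4,5}
trace reaching 4: a·d·a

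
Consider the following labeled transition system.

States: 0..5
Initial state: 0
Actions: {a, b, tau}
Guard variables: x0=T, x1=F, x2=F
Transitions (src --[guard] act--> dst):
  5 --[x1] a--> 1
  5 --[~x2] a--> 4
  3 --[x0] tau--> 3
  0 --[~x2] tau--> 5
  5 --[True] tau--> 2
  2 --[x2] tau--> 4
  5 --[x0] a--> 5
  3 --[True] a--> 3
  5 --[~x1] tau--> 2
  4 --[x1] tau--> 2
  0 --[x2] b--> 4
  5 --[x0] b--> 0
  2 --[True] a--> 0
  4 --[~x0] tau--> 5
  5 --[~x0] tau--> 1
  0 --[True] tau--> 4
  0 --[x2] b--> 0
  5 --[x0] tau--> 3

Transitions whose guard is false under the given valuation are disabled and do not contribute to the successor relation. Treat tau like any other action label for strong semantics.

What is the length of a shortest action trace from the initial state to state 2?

Breadth-first toward 2:
  depth 0: {0}
  depth 1: {4,5}
  depth 2: {2,3}
2 enters at depth 2; path tau·tau

Answer: 2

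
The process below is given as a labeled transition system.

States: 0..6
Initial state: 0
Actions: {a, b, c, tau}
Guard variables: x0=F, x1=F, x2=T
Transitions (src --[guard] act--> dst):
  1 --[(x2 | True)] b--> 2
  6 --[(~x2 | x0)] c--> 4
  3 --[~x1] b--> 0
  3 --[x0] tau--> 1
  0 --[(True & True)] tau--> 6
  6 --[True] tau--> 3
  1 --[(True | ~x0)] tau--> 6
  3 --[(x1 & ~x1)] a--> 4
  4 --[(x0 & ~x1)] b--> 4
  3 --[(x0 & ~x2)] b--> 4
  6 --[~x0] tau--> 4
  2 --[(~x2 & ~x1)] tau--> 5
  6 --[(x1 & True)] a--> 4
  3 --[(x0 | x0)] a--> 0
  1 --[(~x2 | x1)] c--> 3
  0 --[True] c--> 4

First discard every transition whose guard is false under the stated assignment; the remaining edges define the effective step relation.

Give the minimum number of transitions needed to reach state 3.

Answer: 2

Working:
Breadth-first toward 3:
  Layer 0: {0}
  Layer 1: {4,6}
  Layer 2: {3}
first hit 3 at d=2 via tau·tau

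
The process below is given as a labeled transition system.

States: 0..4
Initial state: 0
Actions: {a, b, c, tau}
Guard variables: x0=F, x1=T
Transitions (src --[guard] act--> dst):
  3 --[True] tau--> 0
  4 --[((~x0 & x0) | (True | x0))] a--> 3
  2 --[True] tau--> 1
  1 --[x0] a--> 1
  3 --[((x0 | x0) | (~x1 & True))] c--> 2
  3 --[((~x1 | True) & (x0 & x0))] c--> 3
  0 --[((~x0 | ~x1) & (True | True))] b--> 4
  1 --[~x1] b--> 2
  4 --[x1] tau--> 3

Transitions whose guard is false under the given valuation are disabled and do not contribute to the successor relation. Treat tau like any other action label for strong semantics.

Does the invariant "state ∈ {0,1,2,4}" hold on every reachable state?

Inv-set: {0,1,2,4}
R = {0,3,4}
  0: ✓
  3: outside
  4: ✓
witness against invariant: b·a → 3

Answer: INVARIANT VIOLATED at state 3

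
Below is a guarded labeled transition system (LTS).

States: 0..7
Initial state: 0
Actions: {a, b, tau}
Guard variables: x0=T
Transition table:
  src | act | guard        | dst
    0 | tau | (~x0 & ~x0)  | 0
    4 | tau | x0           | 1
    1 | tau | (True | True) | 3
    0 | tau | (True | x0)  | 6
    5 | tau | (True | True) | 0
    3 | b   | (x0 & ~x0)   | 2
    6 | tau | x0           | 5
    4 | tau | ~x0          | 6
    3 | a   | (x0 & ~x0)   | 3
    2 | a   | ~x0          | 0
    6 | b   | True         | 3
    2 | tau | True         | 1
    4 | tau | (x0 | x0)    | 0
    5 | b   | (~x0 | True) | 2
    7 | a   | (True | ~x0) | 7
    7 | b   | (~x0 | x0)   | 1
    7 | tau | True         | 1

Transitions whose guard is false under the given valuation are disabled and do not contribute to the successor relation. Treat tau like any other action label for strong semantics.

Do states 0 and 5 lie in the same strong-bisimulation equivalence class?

Answer: NOT BISIMILAR

Analysis:
Bisimulation quotient by refinement:
  P[0] = {{0,1,2,3,4,5,6,7}}
  P[1] = {{0,1,2,4},{3},{5,6},{7}}
  P[2] = {{0},{1},{2,4},{3},{5},{6},{7}}
  P[3] = {{0},{1},{2},{3},{4},{5},{6},{7}}
8 equivalence class(es) (converged in 4)
class of 0: {0}; class of 5: {5}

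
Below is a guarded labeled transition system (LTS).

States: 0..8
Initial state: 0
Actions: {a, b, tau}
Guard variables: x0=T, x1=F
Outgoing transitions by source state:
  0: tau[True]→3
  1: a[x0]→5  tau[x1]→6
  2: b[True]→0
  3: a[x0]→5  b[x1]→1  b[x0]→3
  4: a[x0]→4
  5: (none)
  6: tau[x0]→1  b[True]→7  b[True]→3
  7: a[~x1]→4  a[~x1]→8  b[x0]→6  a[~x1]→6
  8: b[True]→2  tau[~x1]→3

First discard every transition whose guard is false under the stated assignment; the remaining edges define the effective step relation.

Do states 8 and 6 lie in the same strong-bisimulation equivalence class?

Compute ~ classes (split until stable):
  P[0] = {{0,1,2,3,4,5,6,7,8}}
  P[1] = {{0},{1,4},{2},{3,7},{5},{6,8}}
  P[2] = {{0},{1},{2},{3},{4},{5},{6},{7},{8}}
stable after 3 split(s): 9 block(s)
8∈{8}, 6∈{6}

Answer: NOT BISIMILAR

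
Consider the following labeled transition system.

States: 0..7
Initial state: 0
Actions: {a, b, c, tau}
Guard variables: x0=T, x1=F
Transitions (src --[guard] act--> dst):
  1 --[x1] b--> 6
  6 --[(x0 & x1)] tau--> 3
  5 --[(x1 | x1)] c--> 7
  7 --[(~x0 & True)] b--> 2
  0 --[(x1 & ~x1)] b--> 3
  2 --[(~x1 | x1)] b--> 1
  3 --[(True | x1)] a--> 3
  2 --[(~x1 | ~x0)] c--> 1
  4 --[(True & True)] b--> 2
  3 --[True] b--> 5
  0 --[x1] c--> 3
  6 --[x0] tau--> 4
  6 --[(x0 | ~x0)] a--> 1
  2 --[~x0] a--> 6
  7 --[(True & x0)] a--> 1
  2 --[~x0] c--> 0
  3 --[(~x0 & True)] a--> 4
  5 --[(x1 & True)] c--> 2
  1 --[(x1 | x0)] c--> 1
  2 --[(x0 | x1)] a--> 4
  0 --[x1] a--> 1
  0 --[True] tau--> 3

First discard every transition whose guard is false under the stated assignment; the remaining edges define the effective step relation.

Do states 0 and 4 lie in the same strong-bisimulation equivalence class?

Refine partition for ~:
  π0 = {{0,1,2,3,4,5,6,7}}
  π1 = {{0},{1},{2},{3},{4},{5},{6},{7}}
stable after 2 split(s): 8 block(s)
0∈{0}, 4∈{4}

Answer: NOT BISIMILAR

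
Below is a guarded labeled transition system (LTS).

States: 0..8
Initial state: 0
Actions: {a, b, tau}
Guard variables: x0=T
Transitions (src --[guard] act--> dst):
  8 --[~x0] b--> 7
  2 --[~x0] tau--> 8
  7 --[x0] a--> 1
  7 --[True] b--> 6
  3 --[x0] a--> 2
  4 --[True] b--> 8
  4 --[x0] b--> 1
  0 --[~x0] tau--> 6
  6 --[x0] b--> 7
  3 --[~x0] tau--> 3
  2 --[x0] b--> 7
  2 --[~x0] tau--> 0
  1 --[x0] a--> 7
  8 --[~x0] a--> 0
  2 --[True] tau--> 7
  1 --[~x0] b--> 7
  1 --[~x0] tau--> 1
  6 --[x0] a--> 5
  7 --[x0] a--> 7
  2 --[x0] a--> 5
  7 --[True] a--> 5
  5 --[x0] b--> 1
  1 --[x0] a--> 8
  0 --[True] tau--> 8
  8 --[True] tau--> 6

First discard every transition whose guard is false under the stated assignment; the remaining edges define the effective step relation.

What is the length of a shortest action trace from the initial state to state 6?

Answer: 2

Analysis:
Breadth-first toward 6:
  Layer 0: {0}
  Layer 1: {8}
  Layer 2: {6}
first hit 6 at d=2 via tau·tau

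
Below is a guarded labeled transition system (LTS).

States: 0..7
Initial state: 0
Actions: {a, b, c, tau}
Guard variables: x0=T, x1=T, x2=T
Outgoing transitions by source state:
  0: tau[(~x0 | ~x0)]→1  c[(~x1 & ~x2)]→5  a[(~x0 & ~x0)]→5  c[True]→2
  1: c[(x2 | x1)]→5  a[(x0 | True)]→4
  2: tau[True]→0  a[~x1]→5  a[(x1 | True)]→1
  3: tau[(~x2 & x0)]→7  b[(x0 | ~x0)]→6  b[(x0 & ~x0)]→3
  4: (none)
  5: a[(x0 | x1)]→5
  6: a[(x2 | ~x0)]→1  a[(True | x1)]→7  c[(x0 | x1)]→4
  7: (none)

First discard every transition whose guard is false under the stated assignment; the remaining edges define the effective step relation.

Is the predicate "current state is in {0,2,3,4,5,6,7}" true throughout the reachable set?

Inv-set: {0,2,3,4,5,6,7}
Reachable = {0,1,2,4,5}
  0: ok
  1: outside
  2: ok
  4: ok
  5: ok
counterexample path to 1: c·a

Answer: INVARIANT VIOLATED at state 1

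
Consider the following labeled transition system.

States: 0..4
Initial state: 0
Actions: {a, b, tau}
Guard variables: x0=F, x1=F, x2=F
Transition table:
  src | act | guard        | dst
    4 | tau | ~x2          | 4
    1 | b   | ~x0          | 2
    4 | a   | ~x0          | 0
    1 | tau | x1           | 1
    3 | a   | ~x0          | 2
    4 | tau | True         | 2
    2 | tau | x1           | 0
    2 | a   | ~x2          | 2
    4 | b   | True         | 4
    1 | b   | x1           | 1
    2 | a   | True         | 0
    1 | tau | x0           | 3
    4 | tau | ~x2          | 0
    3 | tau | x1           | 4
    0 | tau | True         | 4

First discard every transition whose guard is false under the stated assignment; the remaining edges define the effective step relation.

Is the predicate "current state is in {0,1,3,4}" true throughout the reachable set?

Answer: INVARIANT VIOLATED at state 2

Trace:
Inv-set: {0,1,3,4}
R = {0,2,4}
  0: ✓
  2: outside
  4: ✓
counterexample path to 2: tau·tau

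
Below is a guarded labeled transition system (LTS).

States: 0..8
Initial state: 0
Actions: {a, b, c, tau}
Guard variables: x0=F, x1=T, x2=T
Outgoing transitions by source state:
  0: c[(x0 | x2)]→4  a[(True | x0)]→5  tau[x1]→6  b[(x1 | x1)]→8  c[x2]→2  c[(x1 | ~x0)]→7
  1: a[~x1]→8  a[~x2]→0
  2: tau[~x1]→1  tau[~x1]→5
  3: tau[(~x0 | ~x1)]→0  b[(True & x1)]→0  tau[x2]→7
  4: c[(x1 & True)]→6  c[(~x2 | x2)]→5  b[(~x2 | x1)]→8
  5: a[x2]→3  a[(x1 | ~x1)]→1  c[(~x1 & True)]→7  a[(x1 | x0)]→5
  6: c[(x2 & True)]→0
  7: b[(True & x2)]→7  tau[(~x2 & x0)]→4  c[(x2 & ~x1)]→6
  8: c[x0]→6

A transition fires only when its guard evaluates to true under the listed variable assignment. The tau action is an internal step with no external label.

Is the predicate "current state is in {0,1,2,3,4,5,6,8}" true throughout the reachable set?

Inv-set: {0,1,2,3,4,5,6,8}
R = {0,1,2,3,4,5,6,7,8}
  0: ok
  1: ok
  2: ok
  3: ok
  4: ok
  5: ok
  6: ok
  7: VIOLATES
  8: ok
reach 7 via c — violates

Answer: INVARIANT VIOLATED at state 7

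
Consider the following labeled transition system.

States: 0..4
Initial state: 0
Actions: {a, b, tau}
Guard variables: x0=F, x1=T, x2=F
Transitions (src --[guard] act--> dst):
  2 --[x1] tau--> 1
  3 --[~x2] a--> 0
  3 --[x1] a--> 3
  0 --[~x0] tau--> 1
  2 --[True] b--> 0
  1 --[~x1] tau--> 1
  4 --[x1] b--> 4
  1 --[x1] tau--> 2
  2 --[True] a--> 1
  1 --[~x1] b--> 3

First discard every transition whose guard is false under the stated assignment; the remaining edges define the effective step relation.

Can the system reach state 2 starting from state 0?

Guard filter leaves 8 enabled edge(s).
L0 = {0}
L1 = {1}  now seen {0,1}
L2 = {2}  now seen {0,1,2}
R = {0,1,2}
trace reaching 2: tau·tau

Answer: REACHABLE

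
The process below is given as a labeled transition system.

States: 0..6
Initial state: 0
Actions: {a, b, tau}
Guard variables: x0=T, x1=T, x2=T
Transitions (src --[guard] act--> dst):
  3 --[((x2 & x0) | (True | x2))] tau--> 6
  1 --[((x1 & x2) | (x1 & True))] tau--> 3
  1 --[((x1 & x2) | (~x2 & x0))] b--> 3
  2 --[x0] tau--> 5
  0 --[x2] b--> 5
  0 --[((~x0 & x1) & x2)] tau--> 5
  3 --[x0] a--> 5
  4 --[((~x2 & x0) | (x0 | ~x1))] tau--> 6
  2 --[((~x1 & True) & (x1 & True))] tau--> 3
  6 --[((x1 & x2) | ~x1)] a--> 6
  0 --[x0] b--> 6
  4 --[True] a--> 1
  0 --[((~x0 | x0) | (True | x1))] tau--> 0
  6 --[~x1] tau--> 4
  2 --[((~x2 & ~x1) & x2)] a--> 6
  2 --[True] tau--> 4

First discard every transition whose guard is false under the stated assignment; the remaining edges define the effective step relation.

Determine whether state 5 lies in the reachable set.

12 transition(s) survive guard evaluation.
L0 = {0}
L1 = {5,6}  total {0,5,6}
Reachable = {0,5,6}
witness 5: b

Answer: REACHABLE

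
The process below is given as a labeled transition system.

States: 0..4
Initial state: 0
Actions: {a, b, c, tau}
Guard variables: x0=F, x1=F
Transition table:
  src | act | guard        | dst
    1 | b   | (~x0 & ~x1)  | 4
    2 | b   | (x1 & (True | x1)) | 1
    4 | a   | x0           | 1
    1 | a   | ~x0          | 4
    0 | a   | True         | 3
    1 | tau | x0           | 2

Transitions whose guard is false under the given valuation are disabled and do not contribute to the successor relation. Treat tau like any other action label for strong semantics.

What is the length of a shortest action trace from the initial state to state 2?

Layered search for 2:
  Layer 0: {0}
  Layer 1: {3}
2 never appears.

Answer: UNREACHABLE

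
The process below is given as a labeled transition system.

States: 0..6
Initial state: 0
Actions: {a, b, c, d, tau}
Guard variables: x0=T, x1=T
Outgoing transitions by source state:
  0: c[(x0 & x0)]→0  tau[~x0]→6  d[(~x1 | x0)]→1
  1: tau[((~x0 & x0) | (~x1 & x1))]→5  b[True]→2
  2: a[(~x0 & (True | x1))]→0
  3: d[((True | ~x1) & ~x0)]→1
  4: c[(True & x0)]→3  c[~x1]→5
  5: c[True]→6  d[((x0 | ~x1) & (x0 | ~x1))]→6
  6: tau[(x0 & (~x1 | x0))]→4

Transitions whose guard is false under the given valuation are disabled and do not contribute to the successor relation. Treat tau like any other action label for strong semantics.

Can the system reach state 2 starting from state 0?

After dropping false guards: 7 live edges.
depth 0: {0}
depth 1: {1}  now seen {0,1}
depth 2: {2}  now seen {0,1,2}
Reach set: {0,1,2}
Path to 2: d·b

Answer: REACHABLE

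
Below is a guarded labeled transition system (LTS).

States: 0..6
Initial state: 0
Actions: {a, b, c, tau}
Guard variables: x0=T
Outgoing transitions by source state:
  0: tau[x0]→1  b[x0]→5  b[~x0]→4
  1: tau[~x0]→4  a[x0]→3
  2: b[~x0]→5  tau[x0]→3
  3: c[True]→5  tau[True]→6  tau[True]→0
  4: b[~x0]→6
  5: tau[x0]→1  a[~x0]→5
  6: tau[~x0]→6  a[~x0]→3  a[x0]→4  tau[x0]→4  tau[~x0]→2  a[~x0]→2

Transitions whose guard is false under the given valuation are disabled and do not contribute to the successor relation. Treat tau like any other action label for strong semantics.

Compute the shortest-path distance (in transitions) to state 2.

BFS to 2:
  L0 = {0}
  L1 = {1,5}
  L2 = {3}
  L3 = {6}
  L4 = {4}
2 never appears.

Answer: UNREACHABLE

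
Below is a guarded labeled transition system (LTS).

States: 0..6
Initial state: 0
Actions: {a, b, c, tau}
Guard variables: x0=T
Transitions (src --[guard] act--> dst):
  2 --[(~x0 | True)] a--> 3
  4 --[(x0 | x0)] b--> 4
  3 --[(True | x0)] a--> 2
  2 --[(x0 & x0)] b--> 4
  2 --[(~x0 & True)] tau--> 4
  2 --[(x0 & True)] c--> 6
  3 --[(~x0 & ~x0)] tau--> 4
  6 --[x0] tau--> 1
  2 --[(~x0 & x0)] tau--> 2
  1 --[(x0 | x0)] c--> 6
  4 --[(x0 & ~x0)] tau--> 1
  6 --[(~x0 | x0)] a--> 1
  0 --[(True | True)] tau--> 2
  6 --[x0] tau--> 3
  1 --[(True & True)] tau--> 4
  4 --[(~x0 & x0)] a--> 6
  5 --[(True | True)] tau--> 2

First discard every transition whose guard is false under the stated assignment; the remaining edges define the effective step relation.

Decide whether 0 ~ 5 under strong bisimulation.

Bisimulation quotient by refinement:
  round 0: {{0,1,2,3,4,5,6}}
  round 1: {{0,5},{1},{2},{3},{4},{6}}
6 equivalence class(es) (converged in 2)
class of 0: {0,5}; class of 5: {0,5}

Answer: BISIMILAR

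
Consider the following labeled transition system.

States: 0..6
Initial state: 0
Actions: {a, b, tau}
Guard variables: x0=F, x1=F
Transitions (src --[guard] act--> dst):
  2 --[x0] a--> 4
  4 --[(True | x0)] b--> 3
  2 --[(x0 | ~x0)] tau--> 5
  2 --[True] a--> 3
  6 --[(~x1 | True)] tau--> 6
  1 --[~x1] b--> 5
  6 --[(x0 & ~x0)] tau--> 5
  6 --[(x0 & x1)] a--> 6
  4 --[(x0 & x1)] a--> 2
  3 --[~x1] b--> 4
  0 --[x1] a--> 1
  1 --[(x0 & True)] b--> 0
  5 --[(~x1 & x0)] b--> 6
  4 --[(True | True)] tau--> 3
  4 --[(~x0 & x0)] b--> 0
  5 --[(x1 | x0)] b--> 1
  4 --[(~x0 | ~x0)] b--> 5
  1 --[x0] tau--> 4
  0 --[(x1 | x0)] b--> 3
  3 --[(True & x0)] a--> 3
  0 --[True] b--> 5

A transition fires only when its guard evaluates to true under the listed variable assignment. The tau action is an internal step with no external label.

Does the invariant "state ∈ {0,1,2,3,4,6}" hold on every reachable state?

Inv-set: {0,1,2,3,4,6}
Reachable = {0,5}
  0: safe
  5: outside
counterexample path to 5: b

Answer: INVARIANT VIOLATED at state 5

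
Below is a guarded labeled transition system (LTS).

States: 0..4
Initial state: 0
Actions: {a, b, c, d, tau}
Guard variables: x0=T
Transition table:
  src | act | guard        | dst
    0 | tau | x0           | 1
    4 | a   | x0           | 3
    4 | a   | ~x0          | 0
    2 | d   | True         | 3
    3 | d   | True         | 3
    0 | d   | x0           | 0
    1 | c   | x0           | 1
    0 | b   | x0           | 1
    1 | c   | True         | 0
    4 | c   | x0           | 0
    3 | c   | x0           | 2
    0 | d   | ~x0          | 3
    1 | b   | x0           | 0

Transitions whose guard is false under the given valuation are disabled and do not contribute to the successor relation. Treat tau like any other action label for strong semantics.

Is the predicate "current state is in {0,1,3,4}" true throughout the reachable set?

Inv-set: {0,1,3,4}
R = {0,1}
  0: ok
  1: ok

Answer: INVARIANT HOLDS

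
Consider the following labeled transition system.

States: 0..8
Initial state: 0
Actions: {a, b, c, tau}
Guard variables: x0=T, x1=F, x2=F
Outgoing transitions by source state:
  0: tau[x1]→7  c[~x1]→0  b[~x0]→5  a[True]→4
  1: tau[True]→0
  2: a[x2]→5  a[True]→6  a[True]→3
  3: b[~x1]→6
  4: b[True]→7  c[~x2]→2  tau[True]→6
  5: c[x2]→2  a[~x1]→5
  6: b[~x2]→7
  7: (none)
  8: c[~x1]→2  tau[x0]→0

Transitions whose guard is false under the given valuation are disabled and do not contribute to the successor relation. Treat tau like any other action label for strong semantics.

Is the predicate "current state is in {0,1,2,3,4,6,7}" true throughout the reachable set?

Allowed set {0,1,2,3,4,6,7}
Reachable = {0,2,3,4,6,7}
  0: safe
  2: safe
  3: safe
  4: safe
  6: safe
  7: safe

Answer: INVARIANT HOLDS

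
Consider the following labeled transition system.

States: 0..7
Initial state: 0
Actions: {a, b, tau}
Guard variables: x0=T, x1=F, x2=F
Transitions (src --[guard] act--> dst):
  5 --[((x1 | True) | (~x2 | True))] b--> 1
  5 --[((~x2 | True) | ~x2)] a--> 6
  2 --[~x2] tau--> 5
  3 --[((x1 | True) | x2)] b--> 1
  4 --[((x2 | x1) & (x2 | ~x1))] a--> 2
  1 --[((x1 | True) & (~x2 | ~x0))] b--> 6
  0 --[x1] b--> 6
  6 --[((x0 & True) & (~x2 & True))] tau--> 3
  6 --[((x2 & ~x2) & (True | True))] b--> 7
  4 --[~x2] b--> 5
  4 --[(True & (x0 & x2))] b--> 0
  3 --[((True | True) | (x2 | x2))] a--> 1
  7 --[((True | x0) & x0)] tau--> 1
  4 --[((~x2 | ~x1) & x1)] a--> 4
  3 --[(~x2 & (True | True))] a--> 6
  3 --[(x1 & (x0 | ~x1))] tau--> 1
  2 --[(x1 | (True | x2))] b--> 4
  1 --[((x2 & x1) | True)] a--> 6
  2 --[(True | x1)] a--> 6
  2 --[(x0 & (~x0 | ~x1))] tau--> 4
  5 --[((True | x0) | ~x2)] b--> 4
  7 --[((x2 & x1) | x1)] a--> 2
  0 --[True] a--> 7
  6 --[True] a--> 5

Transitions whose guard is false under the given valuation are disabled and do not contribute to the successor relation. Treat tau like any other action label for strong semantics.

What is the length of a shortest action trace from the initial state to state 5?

Answer: 4

Working:
Layered search for 5:
  L0 = {0}
  L1 = {7}
  L2 = {1}
  L3 = {6}
  L4 = {3,5}
first hit 5 at d=4 via a·tau·a·a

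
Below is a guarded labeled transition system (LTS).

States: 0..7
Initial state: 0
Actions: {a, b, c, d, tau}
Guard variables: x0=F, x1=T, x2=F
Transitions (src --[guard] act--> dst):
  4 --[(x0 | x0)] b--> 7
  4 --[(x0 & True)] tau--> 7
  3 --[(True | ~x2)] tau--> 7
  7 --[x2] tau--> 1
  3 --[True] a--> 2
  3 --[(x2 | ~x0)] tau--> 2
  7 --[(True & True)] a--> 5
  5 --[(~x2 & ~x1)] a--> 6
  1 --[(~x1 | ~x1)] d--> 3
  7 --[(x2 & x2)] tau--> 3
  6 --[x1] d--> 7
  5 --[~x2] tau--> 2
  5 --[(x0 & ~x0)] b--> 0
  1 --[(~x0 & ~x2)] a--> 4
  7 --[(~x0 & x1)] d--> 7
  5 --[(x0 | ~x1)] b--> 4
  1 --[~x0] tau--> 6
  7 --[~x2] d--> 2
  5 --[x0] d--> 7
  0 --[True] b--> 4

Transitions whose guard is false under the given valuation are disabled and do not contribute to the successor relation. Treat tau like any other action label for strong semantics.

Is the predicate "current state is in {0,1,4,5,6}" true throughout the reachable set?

Answer: INVARIANT HOLDS

Working:
Inv-set: {0,1,4,5,6}
Reachable = {0,4}
  0: safe
  4: safe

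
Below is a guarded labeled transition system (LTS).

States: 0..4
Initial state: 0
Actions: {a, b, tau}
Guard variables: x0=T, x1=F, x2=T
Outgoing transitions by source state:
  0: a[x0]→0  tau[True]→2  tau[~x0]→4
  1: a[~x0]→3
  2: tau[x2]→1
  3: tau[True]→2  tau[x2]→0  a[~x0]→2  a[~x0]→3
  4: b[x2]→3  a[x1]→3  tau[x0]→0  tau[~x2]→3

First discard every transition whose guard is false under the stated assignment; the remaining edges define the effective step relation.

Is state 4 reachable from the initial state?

Answer: UNREACHABLE

Working:
After dropping false guards: 7 live edges.
depth 0: {0}
depth 1: {2}  now seen {0,2}
depth 2: {1}  now seen {0,1,2}
Reachable = {0,1,2}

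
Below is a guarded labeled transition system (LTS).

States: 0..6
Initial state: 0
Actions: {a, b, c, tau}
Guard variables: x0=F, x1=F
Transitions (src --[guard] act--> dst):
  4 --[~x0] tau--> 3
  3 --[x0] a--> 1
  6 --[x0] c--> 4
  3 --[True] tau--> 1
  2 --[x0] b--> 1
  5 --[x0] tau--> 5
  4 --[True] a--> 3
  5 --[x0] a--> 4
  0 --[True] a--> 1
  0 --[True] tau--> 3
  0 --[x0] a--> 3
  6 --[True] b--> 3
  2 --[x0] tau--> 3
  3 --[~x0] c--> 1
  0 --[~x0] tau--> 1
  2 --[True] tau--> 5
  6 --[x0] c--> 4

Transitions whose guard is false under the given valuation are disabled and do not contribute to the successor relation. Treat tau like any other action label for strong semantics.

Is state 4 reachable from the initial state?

Answer: UNREACHABLE

Working:
After dropping false guards: 9 live edges.
Layer 0: {0}
Layer 1: {1,3}  cumulative {0,1,3}
R = {0,1,3}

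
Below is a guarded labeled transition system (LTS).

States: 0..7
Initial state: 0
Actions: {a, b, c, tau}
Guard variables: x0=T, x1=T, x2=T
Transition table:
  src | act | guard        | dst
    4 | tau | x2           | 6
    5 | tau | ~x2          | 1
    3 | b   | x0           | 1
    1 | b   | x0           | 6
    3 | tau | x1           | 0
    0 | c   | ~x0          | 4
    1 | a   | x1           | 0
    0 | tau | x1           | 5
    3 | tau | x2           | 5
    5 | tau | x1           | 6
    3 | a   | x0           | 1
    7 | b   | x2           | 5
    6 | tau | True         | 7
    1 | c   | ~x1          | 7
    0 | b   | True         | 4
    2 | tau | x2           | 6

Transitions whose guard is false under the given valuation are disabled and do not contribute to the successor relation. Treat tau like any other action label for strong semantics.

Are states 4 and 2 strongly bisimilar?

Answer: BISIMILAR

Trace:
Refine partition for ~:
  P[0] = {{0,1,2,3,4,5,6,7}}
  P[1] = {{0},{1},{2,4,5,6},{3},{7}}
  P[2] = {{0},{1},{2,4,5},{3},{6},{7}}
Fixed point at round 3; 6 class(es).
class of 4: {2,4,5}; class of 2: {2,4,5}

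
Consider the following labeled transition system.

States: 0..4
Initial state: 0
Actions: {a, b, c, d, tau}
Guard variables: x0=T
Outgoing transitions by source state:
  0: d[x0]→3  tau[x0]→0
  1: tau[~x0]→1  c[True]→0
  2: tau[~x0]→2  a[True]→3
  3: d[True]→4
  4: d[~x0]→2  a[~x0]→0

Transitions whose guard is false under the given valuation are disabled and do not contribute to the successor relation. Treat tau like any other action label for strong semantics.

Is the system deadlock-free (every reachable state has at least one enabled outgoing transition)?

R = {0,3,4}
  0: d→3  tau→0  [2 exit(s)]
  3: d→4  [1 exit(s)]
  4: ∅  [deadlock]
witness 4: d·d

Answer: DEADLOCK at state 4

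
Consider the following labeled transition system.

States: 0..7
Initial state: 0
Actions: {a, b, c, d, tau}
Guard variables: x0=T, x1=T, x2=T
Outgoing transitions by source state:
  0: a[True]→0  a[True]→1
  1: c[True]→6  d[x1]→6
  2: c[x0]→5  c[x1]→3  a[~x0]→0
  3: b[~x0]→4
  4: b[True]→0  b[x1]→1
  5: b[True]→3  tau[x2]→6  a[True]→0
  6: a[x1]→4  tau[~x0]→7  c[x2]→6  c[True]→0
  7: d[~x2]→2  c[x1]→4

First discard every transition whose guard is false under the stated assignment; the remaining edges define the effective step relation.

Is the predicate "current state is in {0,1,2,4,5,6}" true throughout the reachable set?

Answer: INVARIANT HOLDS

Trace:
Inv-set: {0,1,2,4,5,6}
Reach set: {0,1,4,6}
  0: ✓
  1: ✓
  4: ✓
  6: ✓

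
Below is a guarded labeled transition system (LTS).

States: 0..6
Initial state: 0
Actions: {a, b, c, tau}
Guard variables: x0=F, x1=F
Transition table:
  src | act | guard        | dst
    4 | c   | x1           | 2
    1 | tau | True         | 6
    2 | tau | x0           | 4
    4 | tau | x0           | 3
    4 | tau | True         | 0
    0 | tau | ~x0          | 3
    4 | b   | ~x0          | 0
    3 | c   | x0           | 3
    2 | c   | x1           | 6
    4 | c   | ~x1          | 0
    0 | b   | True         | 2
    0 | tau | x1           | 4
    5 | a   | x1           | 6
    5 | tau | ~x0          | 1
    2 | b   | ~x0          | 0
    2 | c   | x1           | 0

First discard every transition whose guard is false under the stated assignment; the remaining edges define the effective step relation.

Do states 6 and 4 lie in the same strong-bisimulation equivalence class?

Answer: NOT BISIMILAR

Trace:
Refine partition for ~:
  π0 = {{0,1,2,3,4,5,6}}
  π1 = {{0},{1,5},{2},{3,6},{4}}
  π2 = {{0},{1},{2},{3,6},{4},{5}}
stable after 3 split(s): 6 block(s)
class of 6: {3,6}; class of 4: {4}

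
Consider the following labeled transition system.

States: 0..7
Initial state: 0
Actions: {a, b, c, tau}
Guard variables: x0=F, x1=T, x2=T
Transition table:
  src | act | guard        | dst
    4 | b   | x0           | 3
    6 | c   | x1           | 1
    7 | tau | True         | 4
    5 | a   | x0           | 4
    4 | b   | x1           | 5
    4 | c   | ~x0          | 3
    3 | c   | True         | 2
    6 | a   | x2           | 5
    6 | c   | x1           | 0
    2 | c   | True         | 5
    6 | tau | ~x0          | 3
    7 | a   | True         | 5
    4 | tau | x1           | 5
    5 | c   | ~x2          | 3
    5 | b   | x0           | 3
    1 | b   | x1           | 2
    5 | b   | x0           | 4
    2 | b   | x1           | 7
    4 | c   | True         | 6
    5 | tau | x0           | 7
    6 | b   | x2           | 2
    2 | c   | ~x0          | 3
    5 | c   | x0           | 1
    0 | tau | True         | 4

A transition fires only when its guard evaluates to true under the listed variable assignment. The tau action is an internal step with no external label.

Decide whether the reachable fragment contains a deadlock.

Reach set: {0,1,2,3,4,5,6,7}
  0: tau→4  [deg 1]
  1: b→2  [deg 1]
  2: b→7  c→3  c→5  [deg 3]
  3: c→2  [deg 1]
  4: b→5  c→3  c→6  tau→5  [deg 4]
  5: ∅  [STUCK]
  6: a→5  b→2  c→0  c→1  tau→3  [deg 5]
  7: a→5  tau→4  [deg 2]
witness 5: tau·b

Answer: DEADLOCK at state 5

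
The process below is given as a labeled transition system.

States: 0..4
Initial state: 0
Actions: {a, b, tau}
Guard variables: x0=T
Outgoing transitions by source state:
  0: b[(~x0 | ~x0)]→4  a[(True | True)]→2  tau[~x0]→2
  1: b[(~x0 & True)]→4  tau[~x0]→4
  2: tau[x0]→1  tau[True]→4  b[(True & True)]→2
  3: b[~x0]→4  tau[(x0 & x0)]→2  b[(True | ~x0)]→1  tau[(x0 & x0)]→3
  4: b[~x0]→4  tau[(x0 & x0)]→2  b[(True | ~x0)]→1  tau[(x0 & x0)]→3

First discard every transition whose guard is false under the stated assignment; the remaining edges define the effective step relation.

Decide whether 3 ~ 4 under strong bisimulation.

Bisimulation quotient by refinement:
  P[0] = {{0,1,2,3,4}}
  P[1] = {{0},{1},{2,3,4}}
  P[2] = {{0},{1},{2},{3,4}}
4 equivalence class(es) (converged in 3)
3∈{3,4}, 4∈{3,4}

Answer: BISIMILAR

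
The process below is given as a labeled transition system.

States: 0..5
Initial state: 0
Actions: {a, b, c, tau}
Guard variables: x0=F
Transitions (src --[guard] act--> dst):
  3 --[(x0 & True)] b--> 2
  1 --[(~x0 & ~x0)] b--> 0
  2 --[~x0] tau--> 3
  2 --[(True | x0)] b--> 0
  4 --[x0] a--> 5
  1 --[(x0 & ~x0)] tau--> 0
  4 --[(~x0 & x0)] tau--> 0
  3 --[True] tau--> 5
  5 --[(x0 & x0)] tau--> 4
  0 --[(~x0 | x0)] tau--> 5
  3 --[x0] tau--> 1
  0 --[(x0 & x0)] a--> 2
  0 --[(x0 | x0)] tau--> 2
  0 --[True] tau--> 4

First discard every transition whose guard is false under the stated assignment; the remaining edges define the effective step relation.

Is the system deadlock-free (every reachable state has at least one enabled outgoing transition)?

Reachable = {0,4,5}
  0: tau→4  tau→5  [deg 2]
  4: ∅  [deadlock]
  5: ∅  [deadlock]
witness 4: tau

Answer: DEADLOCK at state 4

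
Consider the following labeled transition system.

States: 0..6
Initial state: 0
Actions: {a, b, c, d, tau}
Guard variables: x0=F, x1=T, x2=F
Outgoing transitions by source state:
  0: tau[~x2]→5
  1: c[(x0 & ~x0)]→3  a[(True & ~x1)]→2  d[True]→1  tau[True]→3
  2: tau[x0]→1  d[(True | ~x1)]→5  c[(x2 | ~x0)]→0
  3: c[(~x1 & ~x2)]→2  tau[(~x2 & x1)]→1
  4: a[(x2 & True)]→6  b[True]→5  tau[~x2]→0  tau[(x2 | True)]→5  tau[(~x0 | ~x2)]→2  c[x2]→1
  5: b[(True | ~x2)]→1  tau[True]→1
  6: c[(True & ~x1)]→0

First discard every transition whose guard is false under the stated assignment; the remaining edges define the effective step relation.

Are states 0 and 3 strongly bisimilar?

Bisimulation quotient by refinement:
  round 0: {{0,1,2,3,4,5,6}}
  round 1: {{0,3},{1},{2},{4,5},{6}}
  round 2: {{0},{1},{2},{3},{4},{5},{6}}
Fixed point at round 3; 7 class(es).
[0]={0}  [3]={3}

Answer: NOT BISIMILAR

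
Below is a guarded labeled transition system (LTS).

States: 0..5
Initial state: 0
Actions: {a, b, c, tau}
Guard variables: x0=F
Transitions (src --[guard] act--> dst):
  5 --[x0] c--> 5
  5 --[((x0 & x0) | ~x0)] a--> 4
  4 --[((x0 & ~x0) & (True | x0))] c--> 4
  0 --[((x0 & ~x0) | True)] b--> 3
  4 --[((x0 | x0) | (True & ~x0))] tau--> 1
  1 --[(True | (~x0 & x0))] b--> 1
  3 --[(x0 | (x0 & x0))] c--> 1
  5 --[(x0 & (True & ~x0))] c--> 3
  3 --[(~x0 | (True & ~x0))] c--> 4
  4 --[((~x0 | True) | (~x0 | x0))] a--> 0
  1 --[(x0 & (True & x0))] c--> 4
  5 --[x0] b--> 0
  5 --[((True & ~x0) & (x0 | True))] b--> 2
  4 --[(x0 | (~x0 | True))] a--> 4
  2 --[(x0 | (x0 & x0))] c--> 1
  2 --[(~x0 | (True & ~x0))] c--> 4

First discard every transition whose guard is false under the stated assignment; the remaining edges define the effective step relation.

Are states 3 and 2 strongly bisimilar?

Answer: BISIMILAR

Trace:
Bisimulation quotient by refinement:
  round 0: {{0,1,2,3,4,5}}
  round 1: {{0,1},{2,3},{4},{5}}
  round 2: {{0},{1},{2,3},{4},{5}}
Fixed point at round 3; 5 class(es).
class of 3: {2,3}; class of 2: {2,3}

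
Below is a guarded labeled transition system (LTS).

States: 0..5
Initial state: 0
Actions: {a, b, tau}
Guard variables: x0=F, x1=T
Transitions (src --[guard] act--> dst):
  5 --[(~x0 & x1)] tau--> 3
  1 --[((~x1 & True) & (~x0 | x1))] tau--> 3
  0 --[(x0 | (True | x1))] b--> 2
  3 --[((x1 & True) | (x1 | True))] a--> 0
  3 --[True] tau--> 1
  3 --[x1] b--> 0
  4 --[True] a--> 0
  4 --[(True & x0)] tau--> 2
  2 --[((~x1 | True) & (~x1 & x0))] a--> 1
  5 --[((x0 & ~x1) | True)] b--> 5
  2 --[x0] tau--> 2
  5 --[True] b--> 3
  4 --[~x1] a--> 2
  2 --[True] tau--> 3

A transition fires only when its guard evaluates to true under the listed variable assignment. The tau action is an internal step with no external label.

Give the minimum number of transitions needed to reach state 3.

Answer: 2

Working:
BFS to 3:
  depth 0: {0}
  depth 1: {2}
  depth 2: {3}
depth(3)=2, e.g. b·tau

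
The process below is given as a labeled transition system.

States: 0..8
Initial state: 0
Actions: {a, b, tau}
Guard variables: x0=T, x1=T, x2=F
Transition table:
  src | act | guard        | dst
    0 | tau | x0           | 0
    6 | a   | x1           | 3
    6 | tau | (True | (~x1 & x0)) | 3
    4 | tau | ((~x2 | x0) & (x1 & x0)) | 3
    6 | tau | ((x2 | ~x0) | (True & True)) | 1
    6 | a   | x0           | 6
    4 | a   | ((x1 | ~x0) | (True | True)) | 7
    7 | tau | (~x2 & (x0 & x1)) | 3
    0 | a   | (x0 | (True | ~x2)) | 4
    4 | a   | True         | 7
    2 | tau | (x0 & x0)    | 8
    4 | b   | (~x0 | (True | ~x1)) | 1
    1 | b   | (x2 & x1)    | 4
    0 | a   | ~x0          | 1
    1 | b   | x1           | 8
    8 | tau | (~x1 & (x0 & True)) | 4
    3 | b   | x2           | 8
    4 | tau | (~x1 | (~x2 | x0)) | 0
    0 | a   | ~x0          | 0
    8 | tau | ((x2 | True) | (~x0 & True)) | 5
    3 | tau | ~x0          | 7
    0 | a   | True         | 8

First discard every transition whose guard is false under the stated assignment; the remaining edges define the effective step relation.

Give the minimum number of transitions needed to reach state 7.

Answer: 2

Analysis:
Breadth-first toward 7:
  Layer 0: {0}
  Layer 1: {4,8}
  Layer 2: {1,3,5,7}
depth(7)=2, e.g. a·a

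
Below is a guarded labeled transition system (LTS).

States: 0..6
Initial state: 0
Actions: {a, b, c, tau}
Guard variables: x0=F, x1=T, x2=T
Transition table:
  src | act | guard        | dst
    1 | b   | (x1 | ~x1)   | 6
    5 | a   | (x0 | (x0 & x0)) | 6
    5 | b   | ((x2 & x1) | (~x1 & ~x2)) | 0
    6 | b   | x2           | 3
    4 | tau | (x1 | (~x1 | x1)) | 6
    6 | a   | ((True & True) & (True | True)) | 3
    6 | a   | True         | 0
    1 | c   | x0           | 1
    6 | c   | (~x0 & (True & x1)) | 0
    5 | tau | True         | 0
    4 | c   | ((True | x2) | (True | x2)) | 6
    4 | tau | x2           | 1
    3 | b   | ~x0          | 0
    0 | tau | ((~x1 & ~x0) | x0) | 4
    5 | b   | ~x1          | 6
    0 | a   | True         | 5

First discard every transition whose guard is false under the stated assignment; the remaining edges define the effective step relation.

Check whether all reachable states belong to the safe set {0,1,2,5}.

Answer: INVARIANT HOLDS

Working:
Allowed set {0,1,2,5}
R = {0,5}
  0: ok
  5: ok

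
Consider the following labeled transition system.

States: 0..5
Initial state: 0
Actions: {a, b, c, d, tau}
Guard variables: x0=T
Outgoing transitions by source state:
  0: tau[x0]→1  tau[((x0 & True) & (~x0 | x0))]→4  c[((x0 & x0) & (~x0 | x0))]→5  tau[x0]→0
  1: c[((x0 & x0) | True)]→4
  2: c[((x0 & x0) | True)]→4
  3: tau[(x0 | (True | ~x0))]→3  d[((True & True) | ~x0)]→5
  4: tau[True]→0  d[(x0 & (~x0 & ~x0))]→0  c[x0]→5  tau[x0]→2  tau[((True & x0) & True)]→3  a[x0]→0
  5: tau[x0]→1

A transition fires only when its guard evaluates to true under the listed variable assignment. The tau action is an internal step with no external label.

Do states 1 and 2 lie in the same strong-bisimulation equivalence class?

Answer: BISIMILAR

Analysis:
Bisimulation quotient by refinement:
  round 0: {{0,1,2,3,4,5}}
  round 1: {{0},{1,2},{3},{4},{5}}
5 equivalence class(es) (converged in 2)
class of 1: {1,2}; class of 2: {1,2}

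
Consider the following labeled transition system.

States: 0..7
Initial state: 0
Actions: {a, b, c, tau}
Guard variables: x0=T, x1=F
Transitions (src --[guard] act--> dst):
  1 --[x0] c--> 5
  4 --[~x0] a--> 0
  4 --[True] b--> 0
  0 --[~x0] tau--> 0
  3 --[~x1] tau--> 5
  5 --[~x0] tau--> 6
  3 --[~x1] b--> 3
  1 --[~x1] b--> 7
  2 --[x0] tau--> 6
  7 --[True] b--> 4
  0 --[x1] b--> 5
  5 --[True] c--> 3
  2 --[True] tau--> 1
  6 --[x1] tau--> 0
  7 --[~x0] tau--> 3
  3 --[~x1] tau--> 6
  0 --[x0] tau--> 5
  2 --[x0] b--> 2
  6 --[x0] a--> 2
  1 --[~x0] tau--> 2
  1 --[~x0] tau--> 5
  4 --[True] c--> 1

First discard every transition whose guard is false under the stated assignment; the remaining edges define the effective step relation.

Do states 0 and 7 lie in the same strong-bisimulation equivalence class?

Refine partition for ~:
  π0 = {{0,1,2,3,4,5,6,7}}
  π1 = {{0},{1,4},{2,3},{5},{6},{7}}
  π2 = {{0},{1},{2},{3},{4},{5},{6},{7}}
8 equivalence class(es) (converged in 3)
[0]={0}  [7]={7}

Answer: NOT BISIMILAR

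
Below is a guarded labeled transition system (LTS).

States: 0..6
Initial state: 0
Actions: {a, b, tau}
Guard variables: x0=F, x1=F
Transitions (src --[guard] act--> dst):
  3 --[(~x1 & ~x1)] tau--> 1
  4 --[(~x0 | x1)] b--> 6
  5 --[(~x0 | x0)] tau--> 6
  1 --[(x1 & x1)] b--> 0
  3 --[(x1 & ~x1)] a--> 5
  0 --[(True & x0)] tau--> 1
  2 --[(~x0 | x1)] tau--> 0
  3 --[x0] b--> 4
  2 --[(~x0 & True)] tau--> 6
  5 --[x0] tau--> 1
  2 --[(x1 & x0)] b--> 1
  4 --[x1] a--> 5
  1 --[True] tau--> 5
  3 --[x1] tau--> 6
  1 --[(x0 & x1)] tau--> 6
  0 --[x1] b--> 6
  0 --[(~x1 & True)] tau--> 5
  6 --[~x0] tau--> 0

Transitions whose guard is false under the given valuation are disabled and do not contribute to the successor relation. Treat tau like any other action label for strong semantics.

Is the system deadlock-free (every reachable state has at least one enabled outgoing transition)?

Reachable = {0,5,6}
  0: tau→5  [1 out]
  5: tau→6  [1 out]
  6: tau→0  [1 out]

Answer: DEADLOCK-FREE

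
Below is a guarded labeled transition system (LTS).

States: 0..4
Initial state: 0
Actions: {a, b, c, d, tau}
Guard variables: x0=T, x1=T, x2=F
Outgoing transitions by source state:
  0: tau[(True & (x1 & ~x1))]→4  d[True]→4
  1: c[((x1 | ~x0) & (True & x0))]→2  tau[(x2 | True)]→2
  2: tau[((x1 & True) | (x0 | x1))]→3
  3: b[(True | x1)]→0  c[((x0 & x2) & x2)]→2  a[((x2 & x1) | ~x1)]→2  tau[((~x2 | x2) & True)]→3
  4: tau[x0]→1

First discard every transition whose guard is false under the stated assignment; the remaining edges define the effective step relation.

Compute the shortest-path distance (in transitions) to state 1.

Answer: 2

Analysis:
Layered search for 1:
  depth 0: {0}
  depth 1: {4}
  depth 2: {1}
1 enters at depth 2; path d·tau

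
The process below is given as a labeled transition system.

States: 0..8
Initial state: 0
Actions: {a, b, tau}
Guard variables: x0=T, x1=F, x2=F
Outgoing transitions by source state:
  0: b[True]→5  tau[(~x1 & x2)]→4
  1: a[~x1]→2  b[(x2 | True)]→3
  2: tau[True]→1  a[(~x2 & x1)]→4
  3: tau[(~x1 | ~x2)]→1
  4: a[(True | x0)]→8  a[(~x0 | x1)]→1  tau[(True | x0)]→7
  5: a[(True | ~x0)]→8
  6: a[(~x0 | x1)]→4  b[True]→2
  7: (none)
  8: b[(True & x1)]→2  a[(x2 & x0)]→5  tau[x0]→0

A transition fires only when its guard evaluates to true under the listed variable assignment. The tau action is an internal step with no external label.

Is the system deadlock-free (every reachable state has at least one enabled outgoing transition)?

Answer: DEADLOCK-FREE

Working:
Reachable = {0,5,8}
  0: b→5  [1 exit(s)]
  5: a→8  [1 exit(s)]
  8: tau→0  [1 exit(s)]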